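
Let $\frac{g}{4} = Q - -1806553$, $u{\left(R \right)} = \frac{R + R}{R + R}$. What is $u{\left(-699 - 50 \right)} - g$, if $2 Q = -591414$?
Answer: $-6043383$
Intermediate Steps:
$Q = -295707$ ($Q = \frac{1}{2} \left(-591414\right) = -295707$)
$u{\left(R \right)} = 1$ ($u{\left(R \right)} = \frac{2 R}{2 R} = 2 R \frac{1}{2 R} = 1$)
$g = 6043384$ ($g = 4 \left(-295707 - -1806553\right) = 4 \left(-295707 + 1806553\right) = 4 \cdot 1510846 = 6043384$)
$u{\left(-699 - 50 \right)} - g = 1 - 6043384 = -6043383$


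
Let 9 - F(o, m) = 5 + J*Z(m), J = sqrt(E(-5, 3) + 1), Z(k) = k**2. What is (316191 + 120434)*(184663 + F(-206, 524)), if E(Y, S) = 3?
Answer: -159143263125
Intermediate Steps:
J = 2 (J = sqrt(3 + 1) = sqrt(4) = 2)
F(o, m) = 4 - 2*m**2 (F(o, m) = 9 - (5 + 2*m**2) = 9 + (-5 - 2*m**2) = 4 - 2*m**2)
(316191 + 120434)*(184663 + F(-206, 524)) = (316191 + 120434)*(184663 + (4 - 2*524**2)) = 436625*(184663 + (4 - 2*274576)) = 436625*(184663 + (4 - 549152)) = 436625*(184663 - 549148) = 436625*(-364485) = -159143263125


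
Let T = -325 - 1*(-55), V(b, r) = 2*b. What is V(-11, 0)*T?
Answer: 5940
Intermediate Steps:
T = -270 (T = -325 + 55 = -270)
V(-11, 0)*T = (2*(-11))*(-270) = -22*(-270) = 5940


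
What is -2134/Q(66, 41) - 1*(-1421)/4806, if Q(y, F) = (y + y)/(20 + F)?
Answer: -2369048/2403 ≈ -985.87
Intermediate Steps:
Q(y, F) = 2*y/(20 + F) (Q(y, F) = (2*y)/(20 + F) = 2*y/(20 + F))
-2134/Q(66, 41) - 1*(-1421)/4806 = -2134/(2*66/(20 + 41)) - 1*(-1421)/4806 = -2134/(2*66/61) + 1421*(1/4806) = -2134/(2*66*(1/61)) + 1421/4806 = -2134/132/61 + 1421/4806 = -2134*61/132 + 1421/4806 = -5917/6 + 1421/4806 = -2369048/2403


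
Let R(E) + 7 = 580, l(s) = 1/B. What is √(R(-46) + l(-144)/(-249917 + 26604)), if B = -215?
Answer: 2*√330217102506679405/48012295 ≈ 23.937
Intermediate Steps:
l(s) = -1/215 (l(s) = 1/(-215) = -1/215)
R(E) = 573 (R(E) = -7 + 580 = 573)
√(R(-46) + l(-144)/(-249917 + 26604)) = √(573 - 1/(215*(-249917 + 26604))) = √(573 - 1/215/(-223313)) = √(573 - 1/215*(-1/223313)) = √(573 + 1/48012295) = √(27511045036/48012295) = 2*√330217102506679405/48012295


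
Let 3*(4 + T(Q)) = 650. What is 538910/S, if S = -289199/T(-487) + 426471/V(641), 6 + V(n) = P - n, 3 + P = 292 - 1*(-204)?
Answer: -1203386030/9220419 ≈ -130.51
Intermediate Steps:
T(Q) = 638/3 (T(Q) = -4 + (⅓)*650 = -4 + 650/3 = 638/3)
P = 493 (P = -3 + (292 - 1*(-204)) = -3 + (292 + 204) = -3 + 496 = 493)
V(n) = 487 - n (V(n) = -6 + (493 - n) = 487 - n)
S = -9220419/2233 (S = -289199/638/3 + 426471/(487 - 1*641) = -289199*3/638 + 426471/(487 - 641) = -867597/638 + 426471/(-154) = -867597/638 + 426471*(-1/154) = -867597/638 - 426471/154 = -9220419/2233 ≈ -4129.2)
538910/S = 538910/(-9220419/2233) = 538910*(-2233/9220419) = -1203386030/9220419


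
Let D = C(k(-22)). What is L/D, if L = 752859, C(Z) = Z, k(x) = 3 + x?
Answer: -752859/19 ≈ -39624.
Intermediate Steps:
D = -19 (D = 3 - 22 = -19)
L/D = 752859/(-19) = 752859*(-1/19) = -752859/19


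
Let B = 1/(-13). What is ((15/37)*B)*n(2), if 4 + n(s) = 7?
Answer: -45/481 ≈ -0.093555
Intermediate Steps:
n(s) = 3 (n(s) = -4 + 7 = 3)
B = -1/13 ≈ -0.076923
((15/37)*B)*n(2) = ((15/37)*(-1/13))*3 = -15/481*3 = -45/481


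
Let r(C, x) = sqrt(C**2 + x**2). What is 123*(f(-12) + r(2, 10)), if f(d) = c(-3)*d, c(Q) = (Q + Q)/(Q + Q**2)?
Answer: 1476 + 246*sqrt(26) ≈ 2730.4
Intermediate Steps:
c(Q) = 2*Q/(Q + Q**2) (c(Q) = (2*Q)/(Q + Q**2) = 2*Q/(Q + Q**2))
f(d) = -d (f(d) = (2/(1 - 3))*d = (2/(-2))*d = (2*(-1/2))*d = -d)
123*(f(-12) + r(2, 10)) = 123*(-1*(-12) + sqrt(2**2 + 10**2)) = 123*(12 + sqrt(4 + 100)) = 123*(12 + sqrt(104)) = 123*(12 + 2*sqrt(26)) = 1476 + 246*sqrt(26)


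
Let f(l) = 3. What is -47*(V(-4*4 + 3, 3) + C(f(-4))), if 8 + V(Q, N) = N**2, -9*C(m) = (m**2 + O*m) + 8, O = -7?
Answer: -611/9 ≈ -67.889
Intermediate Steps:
C(m) = -8/9 - m**2/9 + 7*m/9 (C(m) = -((m**2 - 7*m) + 8)/9 = -(8 + m**2 - 7*m)/9 = -8/9 - m**2/9 + 7*m/9)
V(Q, N) = -8 + N**2
-47*(V(-4*4 + 3, 3) + C(f(-4))) = -47*((-8 + 3**2) + (-8/9 - 1/9*3**2 + (7/9)*3)) = -47*((-8 + 9) + (-8/9 - 1/9*9 + 7/3)) = -47*(1 + (-8/9 - 1 + 7/3)) = -47*(1 + 4/9) = -47*13/9 = -611/9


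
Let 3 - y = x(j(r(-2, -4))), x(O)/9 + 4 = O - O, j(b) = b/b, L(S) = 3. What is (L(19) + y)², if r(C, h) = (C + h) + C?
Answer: 1764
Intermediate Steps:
r(C, h) = h + 2*C
j(b) = 1
x(O) = -36 (x(O) = -36 + 9*(O - O) = -36 + 9*0 = -36 + 0 = -36)
y = 39 (y = 3 - 1*(-36) = 3 + 36 = 39)
(L(19) + y)² = (3 + 39)² = 42² = 1764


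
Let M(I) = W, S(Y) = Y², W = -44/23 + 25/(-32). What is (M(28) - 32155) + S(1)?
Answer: -23667327/736 ≈ -32157.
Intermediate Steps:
W = -1983/736 (W = -44*1/23 + 25*(-1/32) = -44/23 - 25/32 = -1983/736 ≈ -2.6943)
M(I) = -1983/736
(M(28) - 32155) + S(1) = (-1983/736 - 32155) + 1² = -23668063/736 + 1 = -23667327/736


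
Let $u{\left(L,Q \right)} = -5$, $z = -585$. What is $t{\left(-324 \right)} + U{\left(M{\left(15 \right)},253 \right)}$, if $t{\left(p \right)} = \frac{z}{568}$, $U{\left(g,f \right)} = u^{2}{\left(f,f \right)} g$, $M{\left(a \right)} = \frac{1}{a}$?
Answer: $\frac{1085}{1704} \approx 0.63674$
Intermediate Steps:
$U{\left(g,f \right)} = 25 g$ ($U{\left(g,f \right)} = \left(-5\right)^{2} g = 25 g$)
$t{\left(p \right)} = - \frac{585}{568}$
$t{\left(-324 \right)} + U{\left(M{\left(15 \right)},253 \right)} = - \frac{585}{568} + \frac{25}{15} = - \frac{585}{568} + 25 \cdot \frac{1}{15} = - \frac{585}{568} + \frac{5}{3} = \frac{1085}{1704}$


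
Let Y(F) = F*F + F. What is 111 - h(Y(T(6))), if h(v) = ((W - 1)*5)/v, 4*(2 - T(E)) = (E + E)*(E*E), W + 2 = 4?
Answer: 247085/2226 ≈ 111.00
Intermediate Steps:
W = 2 (W = -2 + 4 = 2)
T(E) = 2 - E³/2 (T(E) = 2 - (E + E)*E*E/4 = 2 - 2*E*E²/4 = 2 - E³/2)
Y(F) = F + F² (Y(F) = F² + F = F + F²)
h(v) = 5/v (h(v) = ((2 - 1)*5)/v = (1*5)/v = 5/v)
111 - h(Y(T(6))) = 111 - 5/((2 - ½*6³)*(1 + (2 - ½*6³))) = 111 - 5/((2 - ½*216)*(1 + (2 - ½*216))) = 111 - 5/((2 - 108)*(1 + (2 - 108))) = 111 - 5/((-106*(1 - 106))) = 111 - 5/((-106*(-105))) = 111 - 5/11130 = 111 - 1*1/2226 = 111 - 1/2226 = 247085/2226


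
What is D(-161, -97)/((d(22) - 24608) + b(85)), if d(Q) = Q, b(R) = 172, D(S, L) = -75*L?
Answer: -2425/8138 ≈ -0.29798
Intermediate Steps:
D(-161, -97)/((d(22) - 24608) + b(85)) = (-75*(-97))/((22 - 24608) + 172) = 7275/(-24586 + 172) = 7275/(-24414) = 7275*(-1/24414) = -2425/8138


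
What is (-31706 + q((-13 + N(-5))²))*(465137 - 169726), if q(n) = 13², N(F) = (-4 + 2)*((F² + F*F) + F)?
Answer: -9316376707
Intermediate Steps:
N(F) = -4*F² - 2*F (N(F) = -2*((F² + F²) + F) = -2*(2*F² + F) = -2*(F + 2*F²) = -4*F² - 2*F)
q(n) = 169
(-31706 + q((-13 + N(-5))²))*(465137 - 169726) = (-31706 + 169)*(465137 - 169726) = -31537*295411 = -9316376707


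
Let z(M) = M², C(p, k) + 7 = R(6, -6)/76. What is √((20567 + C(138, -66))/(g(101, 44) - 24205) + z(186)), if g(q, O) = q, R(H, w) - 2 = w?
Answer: 71*√359852008638/228988 ≈ 186.00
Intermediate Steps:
R(H, w) = 2 + w
C(p, k) = -134/19 (C(p, k) = -7 + (2 - 6)/76 = -7 - 4*1/76 = -7 - 1/19 = -134/19)
√((20567 + C(138, -66))/(g(101, 44) - 24205) + z(186)) = √((20567 - 134/19)/(101 - 24205) + 186²) = √((390639/19)/(-24104) + 34596) = √((390639/19)*(-1/24104) + 34596) = √(-390639/457976 + 34596) = √(15843747057/457976) = 71*√359852008638/228988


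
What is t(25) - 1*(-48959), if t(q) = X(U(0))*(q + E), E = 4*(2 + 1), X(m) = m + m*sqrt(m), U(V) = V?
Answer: 48959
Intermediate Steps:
X(m) = m + m**(3/2)
E = 12 (E = 4*3 = 12)
t(q) = 0 (t(q) = (0 + 0**(3/2))*(q + 12) = (0 + 0)*(12 + q) = 0*(12 + q) = 0)
t(25) - 1*(-48959) = 0 - 1*(-48959) = 0 + 48959 = 48959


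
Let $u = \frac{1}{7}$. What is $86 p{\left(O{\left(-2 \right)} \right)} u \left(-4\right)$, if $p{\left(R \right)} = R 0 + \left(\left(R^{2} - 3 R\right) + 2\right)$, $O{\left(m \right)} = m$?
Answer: $- \frac{4128}{7} \approx -589.71$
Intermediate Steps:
$u = \frac{1}{7} \approx 0.14286$
$p{\left(R \right)} = 2 + R^{2} - 3 R$ ($p{\left(R \right)} = 0 + \left(2 + R^{2} - 3 R\right) = 2 + R^{2} - 3 R$)
$86 p{\left(O{\left(-2 \right)} \right)} u \left(-4\right) = 86 \left(2 + \left(-2\right)^{2} - -6\right) \frac{1}{7} \left(-4\right) = 86 \left(2 + 4 + 6\right) \frac{1}{7} \left(-4\right) = 86 \cdot 12 \cdot \frac{1}{7} \left(-4\right) = 86 \cdot \frac{12}{7} \left(-4\right) = 86 \left(- \frac{48}{7}\right) = - \frac{4128}{7}$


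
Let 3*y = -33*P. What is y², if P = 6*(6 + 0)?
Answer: 156816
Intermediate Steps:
P = 36 (P = 6*6 = 36)
y = -396 (y = (-33*36)/3 = (⅓)*(-1188) = -396)
y² = (-396)² = 156816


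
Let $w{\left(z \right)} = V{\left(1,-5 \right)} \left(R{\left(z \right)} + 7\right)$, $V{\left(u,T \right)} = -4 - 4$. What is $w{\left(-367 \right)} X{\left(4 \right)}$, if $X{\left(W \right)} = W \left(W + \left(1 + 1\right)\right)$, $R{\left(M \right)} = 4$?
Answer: $-2112$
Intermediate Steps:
$X{\left(W \right)} = W \left(2 + W\right)$ ($X{\left(W \right)} = W \left(W + 2\right) = W \left(2 + W\right)$)
$V{\left(u,T \right)} = -8$
$w{\left(z \right)} = -88$ ($w{\left(z \right)} = - 8 \left(4 + 7\right) = \left(-8\right) 11 = -88$)
$w{\left(-367 \right)} X{\left(4 \right)} = - 88 \cdot 4 \left(2 + 4\right) = - 88 \cdot 4 \cdot 6 = \left(-88\right) 24 = -2112$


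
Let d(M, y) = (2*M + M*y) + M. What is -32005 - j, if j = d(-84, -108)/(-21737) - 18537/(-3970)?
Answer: -2762267882819/86295890 ≈ -32009.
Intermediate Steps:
d(M, y) = 3*M + M*y
j = 367923369/86295890 (j = -84*(3 - 108)/(-21737) - 18537/(-3970) = -84*(-105)*(-1/21737) - 18537*(-1/3970) = 8820*(-1/21737) + 18537/3970 = -8820/21737 + 18537/3970 = 367923369/86295890 ≈ 4.2635)
-32005 - j = -32005 - 1*367923369/86295890 = -32005 - 367923369/86295890 = -2762267882819/86295890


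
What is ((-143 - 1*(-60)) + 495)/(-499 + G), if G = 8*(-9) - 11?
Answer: -206/291 ≈ -0.70790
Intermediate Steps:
G = -83 (G = -72 - 11 = -83)
((-143 - 1*(-60)) + 495)/(-499 + G) = ((-143 - 1*(-60)) + 495)/(-499 - 83) = ((-143 + 60) + 495)/(-582) = (-83 + 495)*(-1/582) = 412*(-1/582) = -206/291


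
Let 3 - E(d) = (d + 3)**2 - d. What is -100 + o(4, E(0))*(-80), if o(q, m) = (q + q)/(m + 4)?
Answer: 220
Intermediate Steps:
E(d) = 3 + d - (3 + d)**2 (E(d) = 3 - ((d + 3)**2 - d) = 3 - ((3 + d)**2 - d) = 3 + (d - (3 + d)**2) = 3 + d - (3 + d)**2)
o(q, m) = 2*q/(4 + m) (o(q, m) = (2*q)/(4 + m) = 2*q/(4 + m))
-100 + o(4, E(0))*(-80) = -100 + (2*4/(4 + (3 + 0 - (3 + 0)**2)))*(-80) = -100 + (2*4/(4 + (3 + 0 - 1*3**2)))*(-80) = -100 + (2*4/(4 + (3 + 0 - 1*9)))*(-80) = -100 + (2*4/(4 + (3 + 0 - 9)))*(-80) = -100 + (2*4/(4 - 6))*(-80) = -100 + (2*4/(-2))*(-80) = -100 + (2*4*(-1/2))*(-80) = -100 - 4*(-80) = -100 + 320 = 220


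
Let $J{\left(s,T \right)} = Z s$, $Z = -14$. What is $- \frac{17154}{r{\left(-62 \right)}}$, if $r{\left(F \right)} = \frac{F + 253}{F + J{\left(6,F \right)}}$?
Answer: $\frac{2504484}{191} \approx 13112.0$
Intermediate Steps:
$J{\left(s,T \right)} = - 14 s$
$r{\left(F \right)} = \frac{253 + F}{-84 + F}$ ($r{\left(F \right)} = \frac{F + 253}{F - 84} = \frac{253 + F}{F - 84} = \frac{253 + F}{-84 + F}$)
$- \frac{17154}{r{\left(-62 \right)}} = - \frac{17154}{\frac{1}{-84 - 62} \left(253 - 62\right)} = - \frac{17154}{\frac{1}{-146} \cdot 191} = - \frac{17154}{\left(- \frac{1}{146}\right) 191} = - \frac{17154}{- \frac{191}{146}} = \left(-17154\right) \left(- \frac{146}{191}\right) = \frac{2504484}{191}$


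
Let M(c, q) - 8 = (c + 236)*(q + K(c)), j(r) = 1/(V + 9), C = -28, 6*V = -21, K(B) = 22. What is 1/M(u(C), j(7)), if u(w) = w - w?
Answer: 11/57672 ≈ 0.00019073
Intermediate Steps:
V = -7/2 (V = (⅙)*(-21) = -7/2 ≈ -3.5000)
u(w) = 0
j(r) = 2/11 (j(r) = 1/(-7/2 + 9) = 1/(11/2) = 2/11)
M(c, q) = 8 + (22 + q)*(236 + c) (M(c, q) = 8 + (c + 236)*(q + 22) = 8 + (236 + c)*(22 + q) = 8 + (22 + q)*(236 + c))
1/M(u(C), j(7)) = 1/(5200 + 22*0 + 236*(2/11) + 0*(2/11)) = 1/(5200 + 0 + 472/11 + 0) = 1/(57672/11) = 11/57672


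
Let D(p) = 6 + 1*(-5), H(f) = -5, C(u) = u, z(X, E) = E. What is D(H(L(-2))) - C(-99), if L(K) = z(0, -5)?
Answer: 100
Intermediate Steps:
L(K) = -5
D(p) = 1 (D(p) = 6 - 5 = 1)
D(H(L(-2))) - C(-99) = 1 - 1*(-99) = 1 + 99 = 100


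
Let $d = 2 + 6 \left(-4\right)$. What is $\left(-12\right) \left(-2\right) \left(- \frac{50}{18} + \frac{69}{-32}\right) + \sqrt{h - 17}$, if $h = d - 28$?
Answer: $- \frac{1421}{12} + i \sqrt{67} \approx -118.42 + 8.1853 i$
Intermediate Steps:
$d = -22$ ($d = 2 - 24 = -22$)
$h = -50$ ($h = -22 - 28 = -50$)
$\left(-12\right) \left(-2\right) \left(- \frac{50}{18} + \frac{69}{-32}\right) + \sqrt{h - 17} = \left(-12\right) \left(-2\right) \left(- \frac{50}{18} + \frac{69}{-32}\right) + \sqrt{-50 - 17} = 24 \left(\left(-50\right) \frac{1}{18} + 69 \left(- \frac{1}{32}\right)\right) + \sqrt{-67} = 24 \left(- \frac{25}{9} - \frac{69}{32}\right) + i \sqrt{67} = 24 \left(- \frac{1421}{288}\right) + i \sqrt{67} = - \frac{1421}{12} + i \sqrt{67}$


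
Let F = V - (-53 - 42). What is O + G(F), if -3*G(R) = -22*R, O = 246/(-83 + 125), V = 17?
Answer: 17371/21 ≈ 827.19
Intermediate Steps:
O = 41/7 (O = 246/42 = 246*(1/42) = 41/7 ≈ 5.8571)
F = 112 (F = 17 - (-53 - 42) = 17 - 1*(-95) = 17 + 95 = 112)
G(R) = 22*R/3 (G(R) = -(-22)*R/3 = 22*R/3)
O + G(F) = 41/7 + (22/3)*112 = 41/7 + 2464/3 = 17371/21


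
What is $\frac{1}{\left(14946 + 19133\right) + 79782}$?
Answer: $\frac{1}{113861} \approx 8.7826 \cdot 10^{-6}$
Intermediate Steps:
$\frac{1}{\left(14946 + 19133\right) + 79782} = \frac{1}{34079 + 79782} = \frac{1}{113861}$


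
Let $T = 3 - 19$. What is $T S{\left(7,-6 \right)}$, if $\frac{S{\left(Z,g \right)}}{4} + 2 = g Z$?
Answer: $2816$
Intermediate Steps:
$S{\left(Z,g \right)} = -8 + 4 Z g$ ($S{\left(Z,g \right)} = -8 + 4 g Z = -8 + 4 Z g$)
$T = -16$ ($T = 3 - 19 = -16$)
$T S{\left(7,-6 \right)} = - 16 \left(-8 + 4 \cdot 7 \left(-6\right)\right) = - 16 \left(-8 - 168\right) = \left(-16\right) \left(-176\right) = 2816$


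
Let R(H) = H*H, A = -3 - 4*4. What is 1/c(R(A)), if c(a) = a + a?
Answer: 1/722 ≈ 0.0013850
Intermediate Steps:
A = -19 (A = -3 - 16 = -19)
R(H) = H²
c(a) = 2*a
1/c(R(A)) = 1/(2*(-19)²) = 1/(2*361) = 1/722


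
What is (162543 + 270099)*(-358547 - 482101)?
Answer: -363699632016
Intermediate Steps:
(162543 + 270099)*(-358547 - 482101) = 432642*(-840648) = -363699632016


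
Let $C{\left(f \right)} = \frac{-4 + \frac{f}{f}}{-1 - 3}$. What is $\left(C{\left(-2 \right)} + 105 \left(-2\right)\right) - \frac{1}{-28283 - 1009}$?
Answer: $- \frac{3064675}{14646} \approx -209.25$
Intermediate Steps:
$C{\left(f \right)} = \frac{3}{4}$ ($C{\left(f \right)} = \frac{-4 + 1}{-4} = \left(-3\right) \left(- \frac{1}{4}\right) = \frac{3}{4}$)
$\left(C{\left(-2 \right)} + 105 \left(-2\right)\right) - \frac{1}{-28283 - 1009} = \left(\frac{3}{4} + 105 \left(-2\right)\right) - \frac{1}{-28283 - 1009} = \left(\frac{3}{4} - 210\right) - \frac{1}{-29292} = - \frac{837}{4} - - \frac{1}{29292} = - \frac{837}{4} + \frac{1}{29292} = - \frac{3064675}{14646}$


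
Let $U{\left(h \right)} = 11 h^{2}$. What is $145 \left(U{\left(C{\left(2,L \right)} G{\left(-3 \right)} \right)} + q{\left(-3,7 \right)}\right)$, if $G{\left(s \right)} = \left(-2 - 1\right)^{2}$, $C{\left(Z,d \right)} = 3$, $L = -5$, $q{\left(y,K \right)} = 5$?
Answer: $1163480$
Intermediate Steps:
$G{\left(s \right)} = 9$ ($G{\left(s \right)} = \left(-3\right)^{2} = 9$)
$145 \left(U{\left(C{\left(2,L \right)} G{\left(-3 \right)} \right)} + q{\left(-3,7 \right)}\right) = 145 \left(11 \left(3 \cdot 9\right)^{2} + 5\right) = 145 \left(11 \cdot 27^{2} + 5\right) = 145 \left(11 \cdot 729 + 5\right) = 145 \left(8019 + 5\right) = 145 \cdot 8024 = 1163480$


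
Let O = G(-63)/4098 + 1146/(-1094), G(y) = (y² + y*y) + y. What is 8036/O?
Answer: 6004515272/653157 ≈ 9193.1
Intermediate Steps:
G(y) = y + 2*y² (G(y) = (y² + y²) + y = 2*y² + y = y + 2*y²)
O = 653157/747202 (O = -63*(1 + 2*(-63))/4098 + 1146/(-1094) = -63*(1 - 126)*(1/4098) + 1146*(-1/1094) = -63*(-125)*(1/4098) - 573/547 = 7875*(1/4098) - 573/547 = 2625/1366 - 573/547 = 653157/747202 ≈ 0.87414)
8036/O = 8036/(653157/747202) = 8036*(747202/653157) = 6004515272/653157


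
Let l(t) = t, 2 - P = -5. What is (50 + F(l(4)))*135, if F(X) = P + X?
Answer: 8235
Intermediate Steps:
P = 7 (P = 2 - 1*(-5) = 2 + 5 = 7)
F(X) = 7 + X
(50 + F(l(4)))*135 = (50 + (7 + 4))*135 = (50 + 11)*135 = 61*135 = 8235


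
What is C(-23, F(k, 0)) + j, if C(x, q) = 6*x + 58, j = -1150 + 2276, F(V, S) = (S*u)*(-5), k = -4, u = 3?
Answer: 1046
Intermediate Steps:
F(V, S) = -15*S (F(V, S) = (S*3)*(-5) = (3*S)*(-5) = -15*S)
j = 1126
C(x, q) = 58 + 6*x
C(-23, F(k, 0)) + j = (58 + 6*(-23)) + 1126 = (58 - 138) + 1126 = -80 + 1126 = 1046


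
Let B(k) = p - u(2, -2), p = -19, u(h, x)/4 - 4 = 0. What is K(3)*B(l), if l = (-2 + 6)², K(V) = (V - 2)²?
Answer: -35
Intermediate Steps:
u(h, x) = 16 (u(h, x) = 16 + 4*0 = 16 + 0 = 16)
K(V) = (-2 + V)²
l = 16 (l = 4² = 16)
B(k) = -35 (B(k) = -19 - 1*16 = -19 - 16 = -35)
K(3)*B(l) = (-2 + 3)²*(-35) = 1²*(-35) = 1*(-35) = -35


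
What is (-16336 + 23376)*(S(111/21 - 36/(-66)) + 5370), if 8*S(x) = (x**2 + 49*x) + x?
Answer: 20531207280/539 ≈ 3.8091e+7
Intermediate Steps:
S(x) = x**2/8 + 25*x/4 (S(x) = ((x**2 + 49*x) + x)/8 = (x**2 + 50*x)/8 = x**2/8 + 25*x/4)
(-16336 + 23376)*(S(111/21 - 36/(-66)) + 5370) = (-16336 + 23376)*((111/21 - 36/(-66))*(50 + (111/21 - 36/(-66)))/8 + 5370) = 7040*((111*(1/21) - 36*(-1/66))*(50 + (111*(1/21) - 36*(-1/66)))/8 + 5370) = 7040*((37/7 + 6/11)*(50 + (37/7 + 6/11))/8 + 5370) = 7040*((1/8)*(449/77)*(50 + 449/77) + 5370) = 7040*((1/8)*(449/77)*(4299/77) + 5370) = 7040*(1930251/47432 + 5370) = 7040*(256640091/47432) = 20531207280/539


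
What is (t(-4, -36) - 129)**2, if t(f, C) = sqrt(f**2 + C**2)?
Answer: 17953 - 1032*sqrt(82) ≈ 8607.8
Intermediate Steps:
t(f, C) = sqrt(C**2 + f**2)
(t(-4, -36) - 129)**2 = (sqrt((-36)**2 + (-4)**2) - 129)**2 = (sqrt(1296 + 16) - 129)**2 = (sqrt(1312) - 129)**2 = (4*sqrt(82) - 129)**2 = (-129 + 4*sqrt(82))**2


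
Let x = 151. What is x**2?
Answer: 22801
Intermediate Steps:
x**2 = 151**2 = 22801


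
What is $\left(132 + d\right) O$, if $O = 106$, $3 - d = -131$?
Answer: $28196$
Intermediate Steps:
$d = 134$ ($d = 3 - -131 = 3 + 131 = 134$)
$\left(132 + d\right) O = \left(132 + 134\right) 106 = 266 \cdot 106 = 28196$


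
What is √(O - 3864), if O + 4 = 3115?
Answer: I*√753 ≈ 27.441*I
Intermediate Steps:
O = 3111 (O = -4 + 3115 = 3111)
√(O - 3864) = √(3111 - 3864) = √(-753) = I*√753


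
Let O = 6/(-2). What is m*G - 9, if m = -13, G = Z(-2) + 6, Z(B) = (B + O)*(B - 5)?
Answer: -542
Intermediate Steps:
O = -3 (O = 6*(-½) = -3)
Z(B) = (-5 + B)*(-3 + B) (Z(B) = (B - 3)*(B - 5) = (-3 + B)*(-5 + B) = (-5 + B)*(-3 + B))
G = 41 (G = (15 + (-2)² - 8*(-2)) + 6 = (15 + 4 + 16) + 6 = 35 + 6 = 41)
m*G - 9 = -13*41 - 9 = -533 - 9 = -542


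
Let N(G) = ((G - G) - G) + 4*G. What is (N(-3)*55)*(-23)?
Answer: 11385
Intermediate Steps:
N(G) = 3*G (N(G) = (0 - G) + 4*G = -G + 4*G = 3*G)
(N(-3)*55)*(-23) = ((3*(-3))*55)*(-23) = -9*55*(-23) = -495*(-23) = 11385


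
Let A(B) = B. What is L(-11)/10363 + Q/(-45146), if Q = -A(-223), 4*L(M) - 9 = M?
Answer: -1166761/233923999 ≈ -0.0049878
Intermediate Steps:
L(M) = 9/4 + M/4
Q = 223 (Q = -1*(-223) = 223)
L(-11)/10363 + Q/(-45146) = (9/4 + (¼)*(-11))/10363 + 223/(-45146) = (9/4 - 11/4)*(1/10363) + 223*(-1/45146) = -½*1/10363 - 223/45146 = -1/20726 - 223/45146 = -1166761/233923999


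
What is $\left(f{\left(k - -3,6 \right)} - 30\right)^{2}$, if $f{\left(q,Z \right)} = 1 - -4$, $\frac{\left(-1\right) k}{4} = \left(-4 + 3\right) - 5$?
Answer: $625$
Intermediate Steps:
$k = 24$ ($k = - 4 \left(\left(-4 + 3\right) - 5\right) = - 4 \left(-1 - 5\right) = \left(-4\right) \left(-6\right) = 24$)
$f{\left(q,Z \right)} = 5$ ($f{\left(q,Z \right)} = 1 + 4 = 5$)
$\left(f{\left(k - -3,6 \right)} - 30\right)^{2} = \left(5 - 30\right)^{2} = \left(-25\right)^{2} = 625$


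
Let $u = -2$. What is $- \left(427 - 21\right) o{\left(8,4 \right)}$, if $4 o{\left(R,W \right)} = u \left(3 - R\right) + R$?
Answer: $-1827$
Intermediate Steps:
$o{\left(R,W \right)} = - \frac{3}{2} + \frac{3 R}{4}$ ($o{\left(R,W \right)} = \frac{- 2 \left(3 - R\right) + R}{4} = \frac{\left(-6 + 2 R\right) + R}{4} = \frac{-6 + 3 R}{4} = - \frac{3}{2} + \frac{3 R}{4}$)
$- \left(427 - 21\right) o{\left(8,4 \right)} = - \left(427 - 21\right) \left(- \frac{3}{2} + \frac{3}{4} \cdot 8\right) = - 406 \left(- \frac{3}{2} + 6\right) = - \frac{406 \cdot 9}{2} = \left(-1\right) 1827 = -1827$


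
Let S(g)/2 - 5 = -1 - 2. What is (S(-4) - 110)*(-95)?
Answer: 10070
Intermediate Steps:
S(g) = 4 (S(g) = 10 + 2*(-1 - 2) = 10 + 2*(-3) = 10 - 6 = 4)
(S(-4) - 110)*(-95) = (4 - 110)*(-95) = -106*(-95) = 10070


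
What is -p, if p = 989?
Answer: -989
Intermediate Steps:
-p = -1*989 = -989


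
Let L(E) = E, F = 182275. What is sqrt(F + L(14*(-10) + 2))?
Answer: sqrt(182137) ≈ 426.77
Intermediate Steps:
sqrt(F + L(14*(-10) + 2)) = sqrt(182275 + (14*(-10) + 2)) = sqrt(182275 + (-140 + 2)) = sqrt(182275 - 138) = sqrt(182137)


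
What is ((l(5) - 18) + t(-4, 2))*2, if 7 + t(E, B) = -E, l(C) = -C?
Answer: -52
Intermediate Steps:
t(E, B) = -7 - E
((l(5) - 18) + t(-4, 2))*2 = ((-1*5 - 18) + (-7 - 1*(-4)))*2 = ((-5 - 18) + (-7 + 4))*2 = (-23 - 3)*2 = -26*2 = -52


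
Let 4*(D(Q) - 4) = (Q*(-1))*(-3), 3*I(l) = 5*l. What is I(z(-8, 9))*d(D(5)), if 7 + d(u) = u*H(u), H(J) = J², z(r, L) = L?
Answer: 440145/64 ≈ 6877.3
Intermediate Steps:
I(l) = 5*l/3 (I(l) = (5*l)/3 = 5*l/3)
D(Q) = 4 + 3*Q/4 (D(Q) = 4 + ((Q*(-1))*(-3))/4 = 4 + (-Q*(-3))/4 = 4 + (3*Q)/4 = 4 + 3*Q/4)
d(u) = -7 + u³ (d(u) = -7 + u*u² = -7 + u³)
I(z(-8, 9))*d(D(5)) = ((5/3)*9)*(-7 + (4 + (¾)*5)³) = 15*(-7 + (4 + 15/4)³) = 15*(-7 + (31/4)³) = 15*(-7 + 29791/64) = 15*(29343/64) = 440145/64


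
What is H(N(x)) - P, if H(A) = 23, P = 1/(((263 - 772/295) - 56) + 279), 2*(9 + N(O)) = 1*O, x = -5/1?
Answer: 3279459/142598 ≈ 22.998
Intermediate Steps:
x = -5 (x = -5*1 = -5)
N(O) = -9 + O/2 (N(O) = -9 + (1*O)/2 = -9 + O/2)
P = 295/142598 (P = 1/(((263 - 772/295) - 56) + 279) = 1/((76813/295 - 56) + 279) = 1/(60293/295 + 279) = 1/(142598/295) = 295/142598 ≈ 0.0020688)
H(N(x)) - P = 23 - 1*295/142598 = 23 - 295/142598 = 3279459/142598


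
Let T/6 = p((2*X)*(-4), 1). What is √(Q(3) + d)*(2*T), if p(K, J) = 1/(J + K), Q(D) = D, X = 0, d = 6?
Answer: 36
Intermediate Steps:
T = 6 (T = 6/(1 + (2*0)*(-4)) = 6/(1 + 0*(-4)) = 6/(1 + 0) = 6/1 = 6*1 = 6)
√(Q(3) + d)*(2*T) = √(3 + 6)*(2*6) = √9*12 = 3*12 = 36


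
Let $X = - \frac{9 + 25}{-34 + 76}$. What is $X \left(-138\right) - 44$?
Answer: $\frac{474}{7} \approx 67.714$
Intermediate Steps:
$X = - \frac{17}{21}$ ($X = - \frac{34}{42} = \left(-1\right) \frac{17}{21} = - \frac{17}{21} \approx -0.80952$)
$X \left(-138\right) - 44 = \left(- \frac{17}{21}\right) \left(-138\right) - 44 = \frac{782}{7} - 44 = \frac{474}{7}$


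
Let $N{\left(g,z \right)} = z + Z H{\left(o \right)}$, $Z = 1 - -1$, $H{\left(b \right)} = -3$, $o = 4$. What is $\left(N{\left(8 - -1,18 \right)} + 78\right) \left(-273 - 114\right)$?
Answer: $-34830$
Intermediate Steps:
$Z = 2$ ($Z = 1 + 1 = 2$)
$N{\left(g,z \right)} = -6 + z$ ($N{\left(g,z \right)} = z + 2 \left(-3\right) = z - 6 = -6 + z$)
$\left(N{\left(8 - -1,18 \right)} + 78\right) \left(-273 - 114\right) = \left(\left(-6 + 18\right) + 78\right) \left(-273 - 114\right) = \left(12 + 78\right) \left(-387\right) = 90 \left(-387\right) = -34830$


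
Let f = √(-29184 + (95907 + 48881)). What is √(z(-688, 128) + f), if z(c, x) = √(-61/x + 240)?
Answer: √(√61318 + 32*√28901)/4 ≈ 18.854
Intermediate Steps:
z(c, x) = √(240 - 61/x)
f = 2*√28901 (f = √(-29184 + 144788) = √115604 = 2*√28901 ≈ 340.01)
√(z(-688, 128) + f) = √(√(240 - 61/128) + 2*√28901) = √(√(30659/128) + 2*√28901) = √(√61318/16 + 2*√28901) = √(2*√28901 + √61318/16)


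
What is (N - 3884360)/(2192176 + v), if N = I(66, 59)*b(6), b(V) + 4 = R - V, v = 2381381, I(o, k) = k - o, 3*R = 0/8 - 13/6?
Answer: -69917129/82324026 ≈ -0.84929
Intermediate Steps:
R = -13/18 (R = (0/8 - 13/6)/3 = (0*(⅛) - 13*⅙)/3 = (0 - 13/6)/3 = (⅓)*(-13/6) = -13/18 ≈ -0.72222)
b(V) = -85/18 - V (b(V) = -4 + (-13/18 - V) = -85/18 - V)
N = 1351/18 (N = (59 - 1*66)*(-85/18 - 1*6) = (59 - 66)*(-85/18 - 6) = -7*(-193/18) = 1351/18 ≈ 75.056)
(N - 3884360)/(2192176 + v) = (1351/18 - 3884360)/(2192176 + 2381381) = -69917129/18/4573557 = -69917129/18*1/4573557 = -69917129/82324026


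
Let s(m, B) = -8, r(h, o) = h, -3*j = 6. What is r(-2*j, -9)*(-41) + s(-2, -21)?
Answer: -172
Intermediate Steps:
j = -2 (j = -⅓*6 = -2)
r(-2*j, -9)*(-41) + s(-2, -21) = -2*(-2)*(-41) - 8 = 4*(-41) - 8 = -164 - 8 = -172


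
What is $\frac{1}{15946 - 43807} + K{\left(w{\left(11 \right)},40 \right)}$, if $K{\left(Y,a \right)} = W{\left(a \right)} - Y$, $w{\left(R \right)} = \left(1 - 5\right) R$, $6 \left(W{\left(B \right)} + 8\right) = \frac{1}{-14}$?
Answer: $\frac{9358191}{260036} \approx 35.988$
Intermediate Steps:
$W{\left(B \right)} = - \frac{673}{84}$ ($W{\left(B \right)} = -8 + \frac{1}{6 \left(-14\right)} = -8 + \frac{1}{6} \left(- \frac{1}{14}\right) = -8 - \frac{1}{84} = - \frac{673}{84}$)
$w{\left(R \right)} = - 4 R$
$K{\left(Y,a \right)} = - \frac{673}{84} - Y$
$\frac{1}{15946 - 43807} + K{\left(w{\left(11 \right)},40 \right)} = \frac{1}{15946 - 43807} - \left(\frac{673}{84} - 44\right) = \frac{1}{-27861} - - \frac{3023}{84} = - \frac{1}{27861} + \left(- \frac{673}{84} + 44\right) = - \frac{1}{27861} + \frac{3023}{84} = \frac{9358191}{260036}$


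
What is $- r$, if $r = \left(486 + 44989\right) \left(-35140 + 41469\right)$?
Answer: $-287811275$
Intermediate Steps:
$r = 287811275$ ($r = 45475 \cdot 6329 = 287811275$)
$- r = \left(-1\right) 287811275 = -287811275$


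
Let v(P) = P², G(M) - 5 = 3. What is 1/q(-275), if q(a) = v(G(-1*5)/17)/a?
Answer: -79475/64 ≈ -1241.8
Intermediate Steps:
G(M) = 8 (G(M) = 5 + 3 = 8)
q(a) = 64/(289*a) (q(a) = (8/17)²/a = 64/(289*a))
1/q(-275) = 1/((64/289)/(-275)) = 1/((64/289)*(-1/275)) = 1/(-64/79475) = -79475/64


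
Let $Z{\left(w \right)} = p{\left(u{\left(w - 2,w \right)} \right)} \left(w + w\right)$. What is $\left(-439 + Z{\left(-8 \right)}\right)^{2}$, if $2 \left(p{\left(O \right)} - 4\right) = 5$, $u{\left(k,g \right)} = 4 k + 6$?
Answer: $294849$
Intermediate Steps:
$u{\left(k,g \right)} = 6 + 4 k$
$p{\left(O \right)} = \frac{13}{2}$ ($p{\left(O \right)} = 4 + \frac{1}{2} \cdot 5 = 4 + \frac{5}{2} = \frac{13}{2}$)
$Z{\left(w \right)} = 13 w$ ($Z{\left(w \right)} = \frac{13 \left(w + w\right)}{2} = \frac{13 \cdot 2 w}{2} = 13 w$)
$\left(-439 + Z{\left(-8 \right)}\right)^{2} = \left(-439 + 13 \left(-8\right)\right)^{2} = \left(-439 - 104\right)^{2} = \left(-543\right)^{2} = 294849$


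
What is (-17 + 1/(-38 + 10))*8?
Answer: -954/7 ≈ -136.29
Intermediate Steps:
(-17 + 1/(-38 + 10))*8 = (-17 + 1/(-28))*8 = (-17 - 1/28)*8 = -477/28*8 = -954/7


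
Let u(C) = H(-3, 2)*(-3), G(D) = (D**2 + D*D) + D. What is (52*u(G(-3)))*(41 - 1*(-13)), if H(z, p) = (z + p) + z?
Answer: 33696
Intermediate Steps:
G(D) = D + 2*D**2 (G(D) = (D**2 + D**2) + D = 2*D**2 + D = D + 2*D**2)
H(z, p) = p + 2*z (H(z, p) = (p + z) + z = p + 2*z)
u(C) = 12 (u(C) = (2 + 2*(-3))*(-3) = (2 - 6)*(-3) = -4*(-3) = 12)
(52*u(G(-3)))*(41 - 1*(-13)) = (52*12)*(41 - 1*(-13)) = 624*(41 + 13) = 624*54 = 33696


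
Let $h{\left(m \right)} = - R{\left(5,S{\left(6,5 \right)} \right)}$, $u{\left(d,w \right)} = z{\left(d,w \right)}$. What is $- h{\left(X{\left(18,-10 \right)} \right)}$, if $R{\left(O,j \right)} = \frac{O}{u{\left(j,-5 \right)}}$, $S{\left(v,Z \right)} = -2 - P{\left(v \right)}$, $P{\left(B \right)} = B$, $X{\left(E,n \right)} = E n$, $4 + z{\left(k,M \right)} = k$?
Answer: $- \frac{5}{12} \approx -0.41667$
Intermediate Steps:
$z{\left(k,M \right)} = -4 + k$
$u{\left(d,w \right)} = -4 + d$
$S{\left(v,Z \right)} = -2 - v$
$R{\left(O,j \right)} = \frac{O}{-4 + j}$
$h{\left(m \right)} = \frac{5}{12}$ ($h{\left(m \right)} = - \frac{5}{-4 - 8} = - \frac{5}{-12} = - \frac{5 \left(-1\right)}{12} = \left(-1\right) \left(- \frac{5}{12}\right) = \frac{5}{12}$)
$- h{\left(X{\left(18,-10 \right)} \right)} = \left(-1\right) \frac{5}{12} = - \frac{5}{12}$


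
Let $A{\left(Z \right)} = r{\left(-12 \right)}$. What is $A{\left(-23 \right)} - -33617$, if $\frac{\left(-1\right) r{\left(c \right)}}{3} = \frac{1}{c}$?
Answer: $\frac{134469}{4} \approx 33617.0$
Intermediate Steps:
$r{\left(c \right)} = - \frac{3}{c}$
$A{\left(Z \right)} = \frac{1}{4}$ ($A{\left(Z \right)} = - \frac{3}{-12} = \left(-3\right) \left(- \frac{1}{12}\right) = \frac{1}{4}$)
$A{\left(-23 \right)} - -33617 = \frac{1}{4} - -33617 = \frac{1}{4} + 33617 = \frac{134469}{4}$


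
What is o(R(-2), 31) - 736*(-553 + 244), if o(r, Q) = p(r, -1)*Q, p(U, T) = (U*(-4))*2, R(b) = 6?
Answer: 225936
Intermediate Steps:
p(U, T) = -8*U (p(U, T) = -4*U*2 = -8*U)
o(r, Q) = -8*Q*r (o(r, Q) = (-8*r)*Q = -8*Q*r)
o(R(-2), 31) - 736*(-553 + 244) = -8*31*6 - 736*(-553 + 244) = -1488 - 736*(-309) = -1488 + 227424 = 225936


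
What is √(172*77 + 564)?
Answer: 4*√863 ≈ 117.51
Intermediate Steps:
√(172*77 + 564) = √(13244 + 564) = √13808 = 4*√863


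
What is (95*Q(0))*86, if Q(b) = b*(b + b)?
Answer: 0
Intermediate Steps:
Q(b) = 2*b**2 (Q(b) = b*(2*b) = 2*b**2)
(95*Q(0))*86 = (95*(2*0**2))*86 = (95*(2*0))*86 = (95*0)*86 = 0*86 = 0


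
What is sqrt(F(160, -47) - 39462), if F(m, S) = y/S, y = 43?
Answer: I*sqrt(87173579)/47 ≈ 198.65*I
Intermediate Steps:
F(m, S) = 43/S
sqrt(F(160, -47) - 39462) = sqrt(43/(-47) - 39462) = sqrt(43*(-1/47) - 39462) = sqrt(-43/47 - 39462) = sqrt(-1854757/47) = I*sqrt(87173579)/47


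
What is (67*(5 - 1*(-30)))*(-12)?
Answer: -28140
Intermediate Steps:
(67*(5 - 1*(-30)))*(-12) = (67*(5 + 30))*(-12) = (67*35)*(-12) = 2345*(-12) = -28140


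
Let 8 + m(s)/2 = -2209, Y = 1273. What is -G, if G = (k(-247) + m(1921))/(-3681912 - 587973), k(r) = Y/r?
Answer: -57709/55508505 ≈ -0.0010396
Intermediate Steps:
m(s) = -4434 (m(s) = -16 + 2*(-2209) = -16 - 4418 = -4434)
k(r) = 1273/r
G = 57709/55508505 (G = (1273/(-247) - 4434)/(-3681912 - 587973) = (1273*(-1/247) - 4434)/(-4269885) = (-67/13 - 4434)*(-1/4269885) = -57709/13*(-1/4269885) = 57709/55508505 ≈ 0.0010396)
-G = -1*57709/55508505 = -57709/55508505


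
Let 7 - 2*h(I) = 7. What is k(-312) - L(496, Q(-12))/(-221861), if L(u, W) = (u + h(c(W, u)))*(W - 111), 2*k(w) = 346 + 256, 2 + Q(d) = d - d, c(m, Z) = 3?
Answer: 66724113/221861 ≈ 300.75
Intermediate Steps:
h(I) = 0 (h(I) = 7/2 - 1/2*7 = 7/2 - 7/2 = 0)
Q(d) = -2 (Q(d) = -2 + (d - d) = -2 + 0 = -2)
k(w) = 301 (k(w) = (346 + 256)/2 = (1/2)*602 = 301)
L(u, W) = u*(-111 + W) (L(u, W) = (u + 0)*(W - 111) = u*(-111 + W))
k(-312) - L(496, Q(-12))/(-221861) = 301 - 496*(-111 - 2)/(-221861) = 301 - 496*(-113)*(-1)/221861 = 301 - (-56048)*(-1)/221861 = 301 - 1*56048/221861 = 301 - 56048/221861 = 66724113/221861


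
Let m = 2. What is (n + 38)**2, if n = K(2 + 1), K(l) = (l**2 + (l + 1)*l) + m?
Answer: 3721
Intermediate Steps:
K(l) = 2 + l**2 + l*(1 + l) (K(l) = (l**2 + (l + 1)*l) + 2 = (l**2 + (1 + l)*l) + 2 = (l**2 + l*(1 + l)) + 2 = 2 + l**2 + l*(1 + l))
n = 23 (n = 2 + (2 + 1) + 2*(2 + 1)**2 = 2 + 3 + 2*3**2 = 2 + 3 + 2*9 = 2 + 3 + 18 = 23)
(n + 38)**2 = (23 + 38)**2 = 61**2 = 3721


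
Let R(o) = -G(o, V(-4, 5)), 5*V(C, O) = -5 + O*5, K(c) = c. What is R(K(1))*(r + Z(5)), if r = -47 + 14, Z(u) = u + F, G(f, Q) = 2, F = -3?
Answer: 62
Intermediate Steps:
V(C, O) = -1 + O (V(C, O) = (-5 + O*5)/5 = (-5 + 5*O)/5 = -1 + O)
R(o) = -2 (R(o) = -1*2 = -2)
Z(u) = -3 + u (Z(u) = u - 3 = -3 + u)
r = -33
R(K(1))*(r + Z(5)) = -2*(-33 + (-3 + 5)) = -2*(-33 + 2) = -2*(-31) = 62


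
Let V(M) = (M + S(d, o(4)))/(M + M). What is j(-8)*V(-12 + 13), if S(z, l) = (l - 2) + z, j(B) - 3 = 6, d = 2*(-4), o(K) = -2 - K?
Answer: -135/2 ≈ -67.500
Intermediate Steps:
d = -8
j(B) = 9 (j(B) = 3 + 6 = 9)
S(z, l) = -2 + l + z (S(z, l) = (-2 + l) + z = -2 + l + z)
V(M) = (-16 + M)/(2*M) (V(M) = (M + (-2 + (-2 - 1*4) - 8))/(M + M) = (M + (-2 + (-2 - 4) - 8))/((2*M)) = (M + (-2 - 6 - 8))*(1/(2*M)) = (M - 16)*(1/(2*M)) = (-16 + M)*(1/(2*M)) = (-16 + M)/(2*M))
j(-8)*V(-12 + 13) = 9*((-16 + (-12 + 13))/(2*(-12 + 13))) = 9*((1/2)*(-16 + 1)/1) = 9*((1/2)*1*(-15)) = 9*(-15/2) = -135/2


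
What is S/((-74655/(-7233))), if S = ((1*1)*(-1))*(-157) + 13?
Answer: 81974/4977 ≈ 16.471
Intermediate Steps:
S = 170 (S = (1*(-1))*(-157) + 13 = -1*(-157) + 13 = 157 + 13 = 170)
S/((-74655/(-7233))) = 170/((-74655/(-7233))) = 170/((-74655*(-1/7233))) = 170/(24885/2411) = 170*(2411/24885) = 81974/4977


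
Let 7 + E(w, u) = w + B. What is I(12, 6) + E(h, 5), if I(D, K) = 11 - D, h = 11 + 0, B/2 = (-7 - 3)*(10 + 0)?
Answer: -197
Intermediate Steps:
B = -200 (B = 2*((-7 - 3)*(10 + 0)) = 2*(-10*10) = 2*(-100) = -200)
h = 11
E(w, u) = -207 + w (E(w, u) = -7 + (w - 200) = -7 + (-200 + w) = -207 + w)
I(12, 6) + E(h, 5) = (11 - 1*12) + (-207 + 11) = (11 - 12) - 196 = -1 - 196 = -197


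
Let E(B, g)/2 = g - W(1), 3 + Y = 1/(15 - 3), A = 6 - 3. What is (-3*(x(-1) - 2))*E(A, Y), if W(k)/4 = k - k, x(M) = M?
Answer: -105/2 ≈ -52.500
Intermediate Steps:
A = 3
W(k) = 0 (W(k) = 4*(k - k) = 4*0 = 0)
Y = -35/12 (Y = -3 + 1/(15 - 3) = -3 + 1/12 = -35/12 ≈ -2.9167)
E(B, g) = 2*g (E(B, g) = 2*(g - 1*0) = 2*(g + 0) = 2*g)
(-3*(x(-1) - 2))*E(A, Y) = (-3*(-1 - 2))*(2*(-35/12)) = -3*(-3)*(-35/6) = 9*(-35/6) = -105/2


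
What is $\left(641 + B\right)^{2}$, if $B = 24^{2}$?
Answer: $1481089$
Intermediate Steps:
$B = 576$
$\left(641 + B\right)^{2} = \left(641 + 576\right)^{2} = 1217^{2} = 1481089$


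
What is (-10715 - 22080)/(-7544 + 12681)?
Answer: -32795/5137 ≈ -6.3841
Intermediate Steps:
(-10715 - 22080)/(-7544 + 12681) = -32795/5137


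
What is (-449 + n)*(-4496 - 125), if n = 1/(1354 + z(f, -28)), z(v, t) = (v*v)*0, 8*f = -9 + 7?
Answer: 2809313845/1354 ≈ 2.0748e+6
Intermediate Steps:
f = -1/4 (f = (-9 + 7)/8 = (1/8)*(-2) = -1/4 ≈ -0.25000)
z(v, t) = 0 (z(v, t) = v**2*0 = 0)
n = 1/1354 (n = 1/(1354 + 0) = 1/1354 ≈ 0.00073855)
(-449 + n)*(-4496 - 125) = (-449 + 1/1354)*(-4496 - 125) = -607945/1354*(-4621) = 2809313845/1354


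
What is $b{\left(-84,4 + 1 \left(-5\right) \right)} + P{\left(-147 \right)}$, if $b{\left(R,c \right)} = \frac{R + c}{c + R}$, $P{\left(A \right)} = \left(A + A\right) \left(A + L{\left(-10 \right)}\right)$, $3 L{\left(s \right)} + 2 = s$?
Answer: $44395$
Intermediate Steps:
$L{\left(s \right)} = - \frac{2}{3} + \frac{s}{3}$
$P{\left(A \right)} = 2 A \left(-4 + A\right)$ ($P{\left(A \right)} = \left(A + A\right) \left(A + \left(- \frac{2}{3} + \frac{1}{3} \left(-10\right)\right)\right) = 2 A \left(A - 4\right) = 2 A \left(-4 + A\right)$)
$b{\left(R,c \right)} = 1$ ($b{\left(R,c \right)} = \frac{R + c}{R + c} = 1$)
$b{\left(-84,4 + 1 \left(-5\right) \right)} + P{\left(-147 \right)} = 1 + 2 \left(-147\right) \left(-4 - 147\right) = 1 + 2 \left(-147\right) \left(-151\right) = 1 + 44394 = 44395$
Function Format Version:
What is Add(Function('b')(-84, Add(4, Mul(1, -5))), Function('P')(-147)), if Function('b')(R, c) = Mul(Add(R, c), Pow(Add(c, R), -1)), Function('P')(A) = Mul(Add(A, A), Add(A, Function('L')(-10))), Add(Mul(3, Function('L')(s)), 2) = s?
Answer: 44395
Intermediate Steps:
Function('L')(s) = Add(Rational(-2, 3), Mul(Rational(1, 3), s))
Function('P')(A) = Mul(2, A, Add(-4, A)) (Function('P')(A) = Mul(Add(A, A), Add(A, Add(Rational(-2, 3), Mul(Rational(1, 3), -10)))) = Mul(Mul(2, A), Add(A, Add(Rational(-2, 3), Rational(-10, 3)))) = Mul(Mul(2, A), Add(A, -4)) = Mul(Mul(2, A), Add(-4, A)) = Mul(2, A, Add(-4, A)))
Function('b')(R, c) = 1 (Function('b')(R, c) = Mul(Add(R, c), Pow(Add(R, c), -1)) = 1)
Add(Function('b')(-84, Add(4, Mul(1, -5))), Function('P')(-147)) = Add(1, Mul(2, -147, Add(-4, -147))) = Add(1, Mul(2, -147, -151)) = Add(1, 44394) = 44395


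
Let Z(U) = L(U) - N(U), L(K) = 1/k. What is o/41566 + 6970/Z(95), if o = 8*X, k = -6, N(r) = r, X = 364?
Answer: -124044812/1695299 ≈ -73.170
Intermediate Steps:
L(K) = -⅙ (L(K) = 1/(-6) = -⅙)
Z(U) = -⅙ - U
o = 2912 (o = 8*364 = 2912)
o/41566 + 6970/Z(95) = 2912/41566 + 6970/(-⅙ - 1*95) = 2912*(1/41566) + 6970/(-⅙ - 95) = 208/2969 + 6970/(-571/6) = 208/2969 + 6970*(-6/571) = 208/2969 - 41820/571 = -124044812/1695299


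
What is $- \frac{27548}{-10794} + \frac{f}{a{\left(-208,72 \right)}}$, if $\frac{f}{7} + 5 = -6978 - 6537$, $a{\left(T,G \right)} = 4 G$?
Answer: $- \frac{10558441}{32382} \approx -326.06$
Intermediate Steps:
$f = -94640$ ($f = -35 + 7 \left(-6978 - 6537\right) = -35 + 7 \left(-13515\right) = -35 - 94605 = -94640$)
$- \frac{27548}{-10794} + \frac{f}{a{\left(-208,72 \right)}} = - \frac{27548}{-10794} - \frac{94640}{4 \cdot 72} = \left(-27548\right) \left(- \frac{1}{10794}\right) - \frac{94640}{288} = \frac{13774}{5397} - \frac{5915}{18} = - \frac{10558441}{32382}$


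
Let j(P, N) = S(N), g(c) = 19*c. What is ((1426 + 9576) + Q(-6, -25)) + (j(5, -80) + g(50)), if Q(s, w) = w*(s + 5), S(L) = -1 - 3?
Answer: 11973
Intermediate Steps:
S(L) = -4
Q(s, w) = w*(5 + s)
j(P, N) = -4
((1426 + 9576) + Q(-6, -25)) + (j(5, -80) + g(50)) = ((1426 + 9576) - 25*(5 - 6)) + (-4 + 19*50) = (11002 - 25*(-1)) + (-4 + 950) = (11002 + 25) + 946 = 11027 + 946 = 11973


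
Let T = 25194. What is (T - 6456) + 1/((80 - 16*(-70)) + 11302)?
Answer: 234262477/12502 ≈ 18738.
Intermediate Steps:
(T - 6456) + 1/((80 - 16*(-70)) + 11302) = (25194 - 6456) + 1/((80 - 16*(-70)) + 11302) = 18738 + 1/((80 + 1120) + 11302) = 18738 + 1/(1200 + 11302) = 18738 + 1/12502 = 234262477/12502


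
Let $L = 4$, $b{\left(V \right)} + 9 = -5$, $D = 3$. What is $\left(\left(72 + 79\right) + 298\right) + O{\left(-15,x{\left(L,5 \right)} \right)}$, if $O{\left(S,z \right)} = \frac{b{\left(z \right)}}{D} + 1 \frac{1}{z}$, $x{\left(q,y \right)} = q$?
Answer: $\frac{5335}{12} \approx 444.58$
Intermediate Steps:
$b{\left(V \right)} = -14$ ($b{\left(V \right)} = -9 - 5 = -14$)
$O{\left(S,z \right)} = - \frac{14}{3} + \frac{1}{z}$ ($O{\left(S,z \right)} = - \frac{14}{3} + 1 \frac{1}{z} = \left(-14\right) \frac{1}{3} + \frac{1}{z} = - \frac{14}{3} + \frac{1}{z}$)
$\left(\left(72 + 79\right) + 298\right) + O{\left(-15,x{\left(L,5 \right)} \right)} = \left(\left(72 + 79\right) + 298\right) - \left(\frac{14}{3} - \frac{1}{4}\right) = \left(151 + 298\right) + \left(- \frac{14}{3} + \frac{1}{4}\right) = 449 - \frac{53}{12} = \frac{5335}{12}$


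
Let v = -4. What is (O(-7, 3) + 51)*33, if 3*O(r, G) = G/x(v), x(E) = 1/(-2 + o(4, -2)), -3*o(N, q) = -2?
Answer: 1639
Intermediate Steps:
o(N, q) = ⅔ (o(N, q) = -⅓*(-2) = ⅔)
x(E) = -¾ (x(E) = 1/(-2 + ⅔) = 1/(-4/3) = -¾)
O(r, G) = -4*G/9 (O(r, G) = (G/(-¾))/3 = (G*(-4/3))/3 = (-4*G/3)/3 = -4*G/9)
(O(-7, 3) + 51)*33 = (-4/9*3 + 51)*33 = (-4/3 + 51)*33 = (149/3)*33 = 1639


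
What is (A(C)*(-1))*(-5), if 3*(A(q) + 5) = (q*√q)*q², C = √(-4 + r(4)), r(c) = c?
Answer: -25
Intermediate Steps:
C = 0 (C = √(-4 + 4) = √0 = 0)
A(q) = -5 + q^(7/2)/3 (A(q) = -5 + ((q*√q)*q²)/3 = -5 + (q^(3/2)*q²)/3 = -5 + q^(7/2)/3)
(A(C)*(-1))*(-5) = ((-5 + 0^(7/2)/3)*(-1))*(-5) = ((-5 + (⅓)*0)*(-1))*(-5) = ((-5 + 0)*(-1))*(-5) = -5*(-1)*(-5) = 5*(-5) = -25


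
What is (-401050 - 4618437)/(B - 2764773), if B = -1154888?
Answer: 5019487/3919661 ≈ 1.2806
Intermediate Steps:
(-401050 - 4618437)/(B - 2764773) = (-401050 - 4618437)/(-1154888 - 2764773) = -5019487/(-3919661) = -5019487*(-1/3919661) = 5019487/3919661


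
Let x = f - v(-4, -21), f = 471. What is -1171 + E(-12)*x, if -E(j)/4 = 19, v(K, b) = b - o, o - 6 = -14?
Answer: -37955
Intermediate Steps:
o = -8 (o = 6 - 14 = -8)
v(K, b) = 8 + b (v(K, b) = b - 1*(-8) = b + 8 = 8 + b)
E(j) = -76 (E(j) = -4*19 = -76)
x = 484 (x = 471 - (8 - 21) = 471 - 1*(-13) = 471 + 13 = 484)
-1171 + E(-12)*x = -1171 - 76*484 = -1171 - 36784 = -37955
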